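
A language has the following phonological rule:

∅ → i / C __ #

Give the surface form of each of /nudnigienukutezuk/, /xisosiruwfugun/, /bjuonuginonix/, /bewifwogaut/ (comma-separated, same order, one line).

nudnigienukutezuki, xisosiruwfuguni, bjuonuginonixi, bewifwogauti

/nudnigienukutezuk/: the form ends in the consonant /k/, so [i] is inserted word-finally. → [nudnigienukutezuki].
/xisosiruwfugun/: the form ends in the consonant /n/, so [i] is inserted word-finally. → [xisosiruwfuguni].
/bjuonuginonix/: the form ends in the consonant /x/, so [i] is inserted word-finally. → [bjuonuginonixi].
/bewifwogaut/: the form ends in the consonant /t/, so [i] is inserted word-finally. → [bewifwogauti].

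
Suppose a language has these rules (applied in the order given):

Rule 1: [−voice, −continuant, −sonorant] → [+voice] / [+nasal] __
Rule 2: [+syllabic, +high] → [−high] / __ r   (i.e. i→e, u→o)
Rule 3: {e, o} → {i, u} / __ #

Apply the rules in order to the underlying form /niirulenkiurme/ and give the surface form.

Rule 1 (post-nasal voicing): /k/ is a voiceless stop immediately after the nasal /n/, so it voices to [g]. /niirulenkiurme/ → niirulengiurme.
Rule 2 (pre-rhotic lowering): /i/ is a high vowel immediately before /r/, so it lowers to [e]. /u/ is a high vowel immediately before /r/, so it lowers to [o]. /niirulengiurme/ → nierulengiorme.
Rule 3 (final vowel raising): /e/ is a mid vowel in word-final position, so it raises to [i]. /nierulengiorme/ → nierulengiormi.

nierulengiormi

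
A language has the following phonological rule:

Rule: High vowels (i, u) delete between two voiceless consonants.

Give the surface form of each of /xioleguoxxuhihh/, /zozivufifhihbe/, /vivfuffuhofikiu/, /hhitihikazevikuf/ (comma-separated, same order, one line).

xioleguoxxhhh, zozivuffhhbe, vivfffhofkiu, hhthkazevikf

/xioleguoxxuhihh/: /u/ is a high vowel flanked by voiceless consonants /x/ and /h/, so it deletes. /i/ is a high vowel flanked by voiceless consonants /h/ and /h/, so it deletes. → [xioleguoxxhhh].
/zozivufifhihbe/: /i/ is a high vowel flanked by voiceless consonants /f/ and /f/, so it deletes. /i/ is a high vowel flanked by voiceless consonants /h/ and /h/, so it deletes. → [zozivuffhhbe].
/vivfuffuhofikiu/: /u/ is a high vowel flanked by voiceless consonants /f/ and /f/, so it deletes. /u/ is a high vowel flanked by voiceless consonants /f/ and /h/, so it deletes. /i/ is a high vowel flanked by voiceless consonants /f/ and /k/, so it deletes. → [vivfffhofkiu].
/hhitihikazevikuf/: /i/ is a high vowel flanked by voiceless consonants /h/ and /t/, so it deletes. /i/ is a high vowel flanked by voiceless consonants /t/ and /h/, so it deletes. /i/ is a high vowel flanked by voiceless consonants /h/ and /k/, so it deletes. /u/ is a high vowel flanked by voiceless consonants /k/ and /f/, so it deletes. → [hhthkazevikf].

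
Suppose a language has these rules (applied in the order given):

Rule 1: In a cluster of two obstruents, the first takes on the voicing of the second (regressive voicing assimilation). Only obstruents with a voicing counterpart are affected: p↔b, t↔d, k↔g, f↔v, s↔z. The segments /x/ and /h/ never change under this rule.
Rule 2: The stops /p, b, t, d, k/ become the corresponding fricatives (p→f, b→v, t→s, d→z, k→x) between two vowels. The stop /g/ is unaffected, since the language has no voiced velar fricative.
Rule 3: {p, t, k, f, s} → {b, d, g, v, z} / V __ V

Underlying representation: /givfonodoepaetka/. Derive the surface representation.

giffonozoevaetka

Rule 1 (regressive voicing assimilation): /v/ precedes the voiceless obstruent /f/, so it devoices to [f] by assimilation. /givfonodoepaetka/ → giffonodoepaetka.
Rule 2 (intervocalic spirantization): /d/ is a stop between vowels /o/ and /o/, so it spirantizes to the fricative [z]. /p/ is a stop between vowels /e/ and /a/, so it spirantizes to the fricative [f]. /giffonodoepaetka/ → giffonozoefaetka.
Rule 3 (intervocalic voicing): /f/ is a voiceless obstruent between vowels /e/ and /a/, so it voices to [v]. /giffonozoefaetka/ → giffonozoevaetka.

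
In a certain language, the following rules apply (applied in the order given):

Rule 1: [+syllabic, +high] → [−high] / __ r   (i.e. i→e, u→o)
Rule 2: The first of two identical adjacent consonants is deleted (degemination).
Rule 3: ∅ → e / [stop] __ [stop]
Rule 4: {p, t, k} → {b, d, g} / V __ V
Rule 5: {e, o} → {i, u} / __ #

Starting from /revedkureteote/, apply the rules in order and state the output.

Rule 1 (pre-rhotic lowering): /u/ is a high vowel immediately before /r/, so it lowers to [o]. /revedkureteote/ → revedkoreteote.
Rule 2 (degemination): no segment meets the environment; /revedkoreteote/ is unchanged.
Rule 3 (stop-cluster e-epenthesis): /d/ and /k/ form a stop–stop cluster, so [e] is inserted between them. /revedkoreteote/ → revedekoreteote.
Rule 4 (intervocalic voicing): /k/ is a voiceless stop between vowels /e/ and /o/, so it voices to [g]. /t/ is a voiceless stop between vowels /e/ and /e/, so it voices to [d]. /t/ is a voiceless stop between vowels /o/ and /e/, so it voices to [d]. /revedekoreteote/ → revedegoredeode.
Rule 5 (final vowel raising): /e/ is a mid vowel in word-final position, so it raises to [i]. /revedegoredeode/ → revedegoredeodi.

revedegoredeodi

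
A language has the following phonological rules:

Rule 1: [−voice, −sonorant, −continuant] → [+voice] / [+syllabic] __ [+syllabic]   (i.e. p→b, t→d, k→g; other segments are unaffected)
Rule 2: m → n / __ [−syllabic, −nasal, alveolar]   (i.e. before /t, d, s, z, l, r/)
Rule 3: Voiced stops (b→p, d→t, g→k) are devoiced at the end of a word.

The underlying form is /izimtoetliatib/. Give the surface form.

Rule 1 (intervocalic voicing): /t/ is a voiceless stop between vowels /a/ and /i/, so it voices to [d]. /izimtoetliatib/ → izimtoetliadib.
Rule 2 (nasal place assimilation): /m/ precedes the alveolar consonant /t/, so it assimilates in place to [n]. /izimtoetliadib/ → izintoetliadib.
Rule 3 (final devoicing): /b/ is a voiced stop in word-final position, so it devoices to [p]. /izintoetliadib/ → izintoetliadip.

izintoetliadip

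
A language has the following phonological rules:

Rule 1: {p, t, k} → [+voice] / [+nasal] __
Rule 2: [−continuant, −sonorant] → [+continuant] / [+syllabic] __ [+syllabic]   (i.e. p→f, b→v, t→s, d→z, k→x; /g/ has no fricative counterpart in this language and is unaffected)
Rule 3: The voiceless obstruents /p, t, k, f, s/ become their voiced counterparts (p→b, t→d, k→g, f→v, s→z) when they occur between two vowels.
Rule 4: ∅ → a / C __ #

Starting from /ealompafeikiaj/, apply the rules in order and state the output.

Rule 1 (post-nasal voicing): /p/ is a voiceless stop immediately after the nasal /m/, so it voices to [b]. /ealompafeikiaj/ → ealombafeikiaj.
Rule 2 (intervocalic spirantization): /k/ is a stop between vowels /i/ and /i/, so it spirantizes to the fricative [x]. /ealombafeikiaj/ → ealombafeixiaj.
Rule 3 (intervocalic voicing): /f/ is a voiceless obstruent between vowels /a/ and /e/, so it voices to [v]. /ealombafeixiaj/ → ealombaveixiaj.
Rule 4 (final a-epenthesis): the form ends in the consonant /j/, so [a] is inserted word-finally. /ealombaveixiaj/ → ealombaveixiaja.

ealombaveixiaja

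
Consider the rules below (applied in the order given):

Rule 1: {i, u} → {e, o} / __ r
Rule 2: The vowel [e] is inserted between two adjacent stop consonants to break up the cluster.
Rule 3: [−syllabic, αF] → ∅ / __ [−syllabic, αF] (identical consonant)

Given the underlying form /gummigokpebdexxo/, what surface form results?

gumigokepebedexo

Rule 1 (pre-rhotic lowering): no segment meets the environment; /gummigokpebdexxo/ is unchanged.
Rule 2 (stop-cluster e-epenthesis): /k/ and /p/ form a stop–stop cluster, so [e] is inserted between them. /b/ and /d/ form a stop–stop cluster, so [e] is inserted between them. /gummigokpebdexxo/ → gummigokepebedexxo.
Rule 3 (degemination): /mm/ is a geminate; the first /m/ deletes. /xx/ is a geminate; the first /x/ deletes. /gummigokepebedexxo/ → gumigokepebedexo.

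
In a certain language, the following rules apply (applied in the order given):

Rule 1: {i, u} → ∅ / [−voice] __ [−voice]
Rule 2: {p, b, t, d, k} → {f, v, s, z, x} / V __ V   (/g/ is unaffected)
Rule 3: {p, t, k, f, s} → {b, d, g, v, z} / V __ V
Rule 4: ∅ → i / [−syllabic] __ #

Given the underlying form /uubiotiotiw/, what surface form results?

uuviozioziwi

Rule 1 (high vowel syncope): no segment meets the environment; /uubiotiotiw/ is unchanged.
Rule 2 (intervocalic spirantization): /b/ is a stop between vowels /u/ and /i/, so it spirantizes to the fricative [v]. /t/ is a stop between vowels /o/ and /i/, so it spirantizes to the fricative [s]. /t/ is a stop between vowels /o/ and /i/, so it spirantizes to the fricative [s]. /uubiotiotiw/ → uuviosiosiw.
Rule 3 (intervocalic voicing): /s/ is a voiceless obstruent between vowels /o/ and /i/, so it voices to [z]. /s/ is a voiceless obstruent between vowels /o/ and /i/, so it voices to [z]. /uuviosiosiw/ → uuviozioziw.
Rule 4 (final i-epenthesis): the form ends in the consonant /w/, so [i] is inserted word-finally. /uuviozioziw/ → uuviozioziwi.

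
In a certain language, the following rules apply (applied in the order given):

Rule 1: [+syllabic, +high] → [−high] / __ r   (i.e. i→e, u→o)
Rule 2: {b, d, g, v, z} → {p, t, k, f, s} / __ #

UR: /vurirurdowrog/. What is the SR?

vorerordowrok

Rule 1 (pre-rhotic lowering): /u/ is a high vowel immediately before /r/, so it lowers to [o]. /i/ is a high vowel immediately before /r/, so it lowers to [e]. /u/ is a high vowel immediately before /r/, so it lowers to [o]. /vurirurdowrog/ → vorerordowrog.
Rule 2 (final devoicing): /g/ is a voiced obstruent in word-final position, so it devoices to [k]. /vorerordowrog/ → vorerordowrok.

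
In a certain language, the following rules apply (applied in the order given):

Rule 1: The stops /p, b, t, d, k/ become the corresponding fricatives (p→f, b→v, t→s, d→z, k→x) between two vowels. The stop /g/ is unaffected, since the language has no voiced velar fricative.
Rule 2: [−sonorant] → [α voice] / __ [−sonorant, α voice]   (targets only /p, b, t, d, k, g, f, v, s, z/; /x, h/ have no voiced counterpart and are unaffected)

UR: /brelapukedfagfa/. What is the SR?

Rule 1 (intervocalic spirantization): /p/ is a stop between vowels /a/ and /u/, so it spirantizes to the fricative [f]. /k/ is a stop between vowels /u/ and /e/, so it spirantizes to the fricative [x]. /brelapukedfagfa/ → brelafuxedfagfa.
Rule 2 (regressive voicing assimilation): /d/ precedes the voiceless obstruent /f/, so it devoices to [t] by assimilation. /g/ precedes the voiceless obstruent /f/, so it devoices to [k] by assimilation. /brelafuxedfagfa/ → brelafuxetfakfa.

brelafuxetfakfa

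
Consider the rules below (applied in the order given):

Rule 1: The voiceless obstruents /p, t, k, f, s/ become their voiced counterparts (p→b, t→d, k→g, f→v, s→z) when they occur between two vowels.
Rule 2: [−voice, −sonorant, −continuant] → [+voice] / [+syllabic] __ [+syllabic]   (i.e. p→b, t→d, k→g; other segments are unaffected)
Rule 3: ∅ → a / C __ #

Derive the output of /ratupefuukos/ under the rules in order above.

radubevuugosa

Rule 1 (intervocalic voicing): /t/ is a voiceless obstruent between vowels /a/ and /u/, so it voices to [d]. /p/ is a voiceless obstruent between vowels /u/ and /e/, so it voices to [b]. /f/ is a voiceless obstruent between vowels /e/ and /u/, so it voices to [v]. /k/ is a voiceless obstruent between vowels /u/ and /o/, so it voices to [g]. /ratupefuukos/ → radubevuugos.
Rule 2 (intervocalic voicing): no segment meets the environment; /radubevuugos/ is unchanged.
Rule 3 (final a-epenthesis): the form ends in the consonant /s/, so [a] is inserted word-finally. /radubevuugos/ → radubevuugosa.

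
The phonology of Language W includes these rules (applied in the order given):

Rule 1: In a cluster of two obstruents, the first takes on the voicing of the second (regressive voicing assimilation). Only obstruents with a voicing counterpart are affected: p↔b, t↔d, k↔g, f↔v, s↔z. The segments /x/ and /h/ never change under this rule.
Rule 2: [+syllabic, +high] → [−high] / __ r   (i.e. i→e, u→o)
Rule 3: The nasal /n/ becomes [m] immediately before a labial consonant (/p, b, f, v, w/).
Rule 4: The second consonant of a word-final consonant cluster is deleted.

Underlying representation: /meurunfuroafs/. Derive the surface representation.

Rule 1 (regressive voicing assimilation): no segment meets the environment; /meurunfuroafs/ is unchanged.
Rule 2 (pre-rhotic lowering): /u/ is a high vowel immediately before /r/, so it lowers to [o]. /u/ is a high vowel immediately before /r/, so it lowers to [o]. /meurunfuroafs/ → meorunforoafs.
Rule 3 (nasal place assimilation): /n/ precedes the labial consonant /f/, so it assimilates in place to [m]. /meorunforoafs/ → meorumforoafs.
Rule 4 (final cluster simplification): /s/ is the second consonant of a word-final cluster /fs/, so it deletes. /meorumforoafs/ → meorumforoaf.

meorumforoaf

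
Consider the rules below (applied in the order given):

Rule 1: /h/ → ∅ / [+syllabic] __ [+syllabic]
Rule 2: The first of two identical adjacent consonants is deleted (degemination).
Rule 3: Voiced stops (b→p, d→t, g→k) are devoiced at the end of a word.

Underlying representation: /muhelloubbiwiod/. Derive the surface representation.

Rule 1 (intervocalic h-deletion): /h/ occurs between vowels /u/ and /e/, so it deletes. /muhelloubbiwiod/ → muelloubbiwiod.
Rule 2 (degemination): /ll/ is a geminate; the first /l/ deletes. /bb/ is a geminate; the first /b/ deletes. /muelloubbiwiod/ → mueloubiwiod.
Rule 3 (final devoicing): /d/ is a voiced stop in word-final position, so it devoices to [t]. /mueloubiwiod/ → mueloubiwiot.

mueloubiwiot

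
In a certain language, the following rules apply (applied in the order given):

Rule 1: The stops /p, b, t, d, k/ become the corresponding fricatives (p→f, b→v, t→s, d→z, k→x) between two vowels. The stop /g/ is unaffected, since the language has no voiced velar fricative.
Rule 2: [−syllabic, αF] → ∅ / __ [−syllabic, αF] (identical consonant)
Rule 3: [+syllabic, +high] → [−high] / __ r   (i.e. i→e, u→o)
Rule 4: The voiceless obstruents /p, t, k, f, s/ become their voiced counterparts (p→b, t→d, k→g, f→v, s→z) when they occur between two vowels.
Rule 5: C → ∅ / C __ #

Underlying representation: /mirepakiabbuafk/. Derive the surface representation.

Rule 1 (intervocalic spirantization): /p/ is a stop between vowels /e/ and /a/, so it spirantizes to the fricative [f]. /k/ is a stop between vowels /a/ and /i/, so it spirantizes to the fricative [x]. /mirepakiabbuafk/ → mirefaxiabbuafk.
Rule 2 (degemination): /bb/ is a geminate; the first /b/ deletes. /mirefaxiabbuafk/ → mirefaxiabuafk.
Rule 3 (pre-rhotic lowering): /i/ is a high vowel immediately before /r/, so it lowers to [e]. /mirefaxiabuafk/ → merefaxiabuafk.
Rule 4 (intervocalic voicing): /f/ is a voiceless obstruent between vowels /e/ and /a/, so it voices to [v]. /merefaxiabuafk/ → merevaxiabuafk.
Rule 5 (final cluster simplification): /k/ is the second consonant of a word-final cluster /fk/, so it deletes. /merevaxiabuafk/ → merevaxiabuaf.

merevaxiabuaf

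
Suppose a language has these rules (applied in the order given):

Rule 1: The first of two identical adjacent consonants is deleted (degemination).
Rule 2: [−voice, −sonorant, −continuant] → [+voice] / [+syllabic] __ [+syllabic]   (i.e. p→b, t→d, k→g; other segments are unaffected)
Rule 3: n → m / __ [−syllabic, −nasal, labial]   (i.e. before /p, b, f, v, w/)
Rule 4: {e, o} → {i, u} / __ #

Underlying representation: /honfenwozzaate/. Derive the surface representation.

homfemwozaadi

Rule 1 (degemination): /zz/ is a geminate; the first /z/ deletes. /honfenwozzaate/ → honfenwozaate.
Rule 2 (intervocalic voicing): /t/ is a voiceless stop between vowels /a/ and /e/, so it voices to [d]. /honfenwozaate/ → honfenwozaade.
Rule 3 (nasal place assimilation): /n/ precedes the labial consonant /f/, so it assimilates in place to [m]. /n/ precedes the labial consonant /w/, so it assimilates in place to [m]. /honfenwozaade/ → homfemwozaade.
Rule 4 (final vowel raising): /e/ is a mid vowel in word-final position, so it raises to [i]. /homfemwozaade/ → homfemwozaadi.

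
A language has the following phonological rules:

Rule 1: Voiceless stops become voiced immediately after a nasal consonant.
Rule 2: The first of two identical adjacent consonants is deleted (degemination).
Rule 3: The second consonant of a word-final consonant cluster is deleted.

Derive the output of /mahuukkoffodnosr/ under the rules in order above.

mahuukofodnos

Rule 1 (post-nasal voicing): no segment meets the environment; /mahuukkoffodnosr/ is unchanged.
Rule 2 (degemination): /kk/ is a geminate; the first /k/ deletes. /ff/ is a geminate; the first /f/ deletes. /mahuukkoffodnosr/ → mahuukofodnosr.
Rule 3 (final cluster simplification): /r/ is the second consonant of a word-final cluster /sr/, so it deletes. /mahuukofodnosr/ → mahuukofodnos.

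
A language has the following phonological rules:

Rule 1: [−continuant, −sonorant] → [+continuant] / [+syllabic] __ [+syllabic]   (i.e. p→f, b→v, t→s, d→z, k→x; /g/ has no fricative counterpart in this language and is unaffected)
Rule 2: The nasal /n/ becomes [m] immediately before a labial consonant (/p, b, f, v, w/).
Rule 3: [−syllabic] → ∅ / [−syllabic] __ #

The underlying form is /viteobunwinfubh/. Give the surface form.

Rule 1 (intervocalic spirantization): /t/ is a stop between vowels /i/ and /e/, so it spirantizes to the fricative [s]. /b/ is a stop between vowels /o/ and /u/, so it spirantizes to the fricative [v]. /viteobunwinfubh/ → viseovunwinfubh.
Rule 2 (nasal place assimilation): /n/ precedes the labial consonant /w/, so it assimilates in place to [m]. /n/ precedes the labial consonant /f/, so it assimilates in place to [m]. /viseovunwinfubh/ → viseovumwimfubh.
Rule 3 (final cluster simplification): /h/ is the second consonant of a word-final cluster /bh/, so it deletes. /viseovumwimfubh/ → viseovumwimfub.

viseovumwimfub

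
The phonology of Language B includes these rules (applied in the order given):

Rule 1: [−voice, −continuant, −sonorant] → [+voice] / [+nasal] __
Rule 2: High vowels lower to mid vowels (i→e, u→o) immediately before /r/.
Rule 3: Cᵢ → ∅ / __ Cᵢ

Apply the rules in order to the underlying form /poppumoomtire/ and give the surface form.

popumoomdere

Rule 1 (post-nasal voicing): /t/ is a voiceless stop immediately after the nasal /m/, so it voices to [d]. /poppumoomtire/ → poppumoomdire.
Rule 2 (pre-rhotic lowering): /i/ is a high vowel immediately before /r/, so it lowers to [e]. /poppumoomdire/ → poppumoomdere.
Rule 3 (degemination): /pp/ is a geminate; the first /p/ deletes. /poppumoomdere/ → popumoomdere.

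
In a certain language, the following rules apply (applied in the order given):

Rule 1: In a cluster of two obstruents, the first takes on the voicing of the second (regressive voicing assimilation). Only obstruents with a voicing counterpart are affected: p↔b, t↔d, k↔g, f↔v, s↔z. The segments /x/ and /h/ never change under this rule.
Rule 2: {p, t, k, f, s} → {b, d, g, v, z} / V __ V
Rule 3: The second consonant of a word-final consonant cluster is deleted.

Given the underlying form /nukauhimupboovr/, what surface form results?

nugauhimubboov

Rule 1 (regressive voicing assimilation): /p/ precedes the voiced obstruent /b/, so it voices to [b] by assimilation. /nukauhimupboovr/ → nukauhimubboovr.
Rule 2 (intervocalic voicing): /k/ is a voiceless obstruent between vowels /u/ and /a/, so it voices to [g]. /nukauhimubboovr/ → nugauhimubboovr.
Rule 3 (final cluster simplification): /r/ is the second consonant of a word-final cluster /vr/, so it deletes. /nugauhimubboovr/ → nugauhimubboov.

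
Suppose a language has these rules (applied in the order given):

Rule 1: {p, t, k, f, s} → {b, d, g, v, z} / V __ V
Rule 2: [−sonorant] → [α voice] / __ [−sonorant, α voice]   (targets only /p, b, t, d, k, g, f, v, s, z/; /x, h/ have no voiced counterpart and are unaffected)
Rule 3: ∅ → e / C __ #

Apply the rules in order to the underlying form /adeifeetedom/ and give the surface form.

adeiveededome

Rule 1 (intervocalic voicing): /f/ is a voiceless obstruent between vowels /i/ and /e/, so it voices to [v]. /t/ is a voiceless obstruent between vowels /e/ and /e/, so it voices to [d]. /adeifeetedom/ → adeiveededom.
Rule 2 (regressive voicing assimilation): no segment meets the environment; /adeiveededom/ is unchanged.
Rule 3 (final e-epenthesis): the form ends in the consonant /m/, so [e] is inserted word-finally. /adeiveededom/ → adeiveededome.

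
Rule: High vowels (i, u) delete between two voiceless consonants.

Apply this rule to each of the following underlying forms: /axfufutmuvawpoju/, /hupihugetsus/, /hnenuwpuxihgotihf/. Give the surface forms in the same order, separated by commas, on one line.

axfftmuvawpoju, hphugetss, hnenuwpxhgothf

/axfufutmuvawpoju/: /u/ is a high vowel flanked by voiceless consonants /f/ and /f/, so it deletes. /u/ is a high vowel flanked by voiceless consonants /f/ and /t/, so it deletes. → [axfftmuvawpoju].
/hupihugetsus/: /u/ is a high vowel flanked by voiceless consonants /h/ and /p/, so it deletes. /i/ is a high vowel flanked by voiceless consonants /p/ and /h/, so it deletes. /u/ is a high vowel flanked by voiceless consonants /s/ and /s/, so it deletes. → [hphugetss].
/hnenuwpuxihgotihf/: /u/ is a high vowel flanked by voiceless consonants /p/ and /x/, so it deletes. /i/ is a high vowel flanked by voiceless consonants /x/ and /h/, so it deletes. /i/ is a high vowel flanked by voiceless consonants /t/ and /h/, so it deletes. → [hnenuwpxhgothf].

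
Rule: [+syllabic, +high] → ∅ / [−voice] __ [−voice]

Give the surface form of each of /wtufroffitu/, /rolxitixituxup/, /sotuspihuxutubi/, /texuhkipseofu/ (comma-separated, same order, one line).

/wtufroffitu/: /u/ is a high vowel flanked by voiceless consonants /t/ and /f/, so it deletes. /i/ is a high vowel flanked by voiceless consonants /f/ and /t/, so it deletes. → [wtfrofftu].
/rolxitixituxup/: /i/ is a high vowel flanked by voiceless consonants /x/ and /t/, so it deletes. /i/ is a high vowel flanked by voiceless consonants /t/ and /x/, so it deletes. /i/ is a high vowel flanked by voiceless consonants /x/ and /t/, so it deletes. /u/ is a high vowel flanked by voiceless consonants /t/ and /x/, so it deletes. /u/ is a high vowel flanked by voiceless consonants /x/ and /p/, so it deletes. → [rolxtxtxp].
/sotuspihuxutubi/: /u/ is a high vowel flanked by voiceless consonants /t/ and /s/, so it deletes. /i/ is a high vowel flanked by voiceless consonants /p/ and /h/, so it deletes. /u/ is a high vowel flanked by voiceless consonants /h/ and /x/, so it deletes. /u/ is a high vowel flanked by voiceless consonants /x/ and /t/, so it deletes. → [sotsphxtubi].
/texuhkipseofu/: /u/ is a high vowel flanked by voiceless consonants /x/ and /h/, so it deletes. /i/ is a high vowel flanked by voiceless consonants /k/ and /p/, so it deletes. → [texhkpseofu].

wtfrofftu, rolxtxtxp, sotsphxtubi, texhkpseofu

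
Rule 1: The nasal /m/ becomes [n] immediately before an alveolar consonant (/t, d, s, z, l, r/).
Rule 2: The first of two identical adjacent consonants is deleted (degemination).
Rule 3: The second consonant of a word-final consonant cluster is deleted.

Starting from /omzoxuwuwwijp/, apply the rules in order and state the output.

onzoxuwuwij

Rule 1 (nasal place assimilation): /m/ precedes the alveolar consonant /z/, so it assimilates in place to [n]. /omzoxuwuwwijp/ → onzoxuwuwwijp.
Rule 2 (degemination): /ww/ is a geminate; the first /w/ deletes. /onzoxuwuwwijp/ → onzoxuwuwijp.
Rule 3 (final cluster simplification): /p/ is the second consonant of a word-final cluster /jp/, so it deletes. /onzoxuwuwijp/ → onzoxuwuwij.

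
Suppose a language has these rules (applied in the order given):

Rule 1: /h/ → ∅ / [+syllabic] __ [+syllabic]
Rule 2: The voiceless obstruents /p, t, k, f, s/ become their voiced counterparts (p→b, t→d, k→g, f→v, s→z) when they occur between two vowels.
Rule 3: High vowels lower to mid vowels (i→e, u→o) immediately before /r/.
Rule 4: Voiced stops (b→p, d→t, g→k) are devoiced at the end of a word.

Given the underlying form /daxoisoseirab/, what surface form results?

Rule 1 (intervocalic h-deletion): no segment meets the environment; /daxoisoseirab/ is unchanged.
Rule 2 (intervocalic voicing): /s/ is a voiceless obstruent between vowels /i/ and /o/, so it voices to [z]. /s/ is a voiceless obstruent between vowels /o/ and /e/, so it voices to [z]. /daxoisoseirab/ → daxoizozeirab.
Rule 3 (pre-rhotic lowering): /i/ is a high vowel immediately before /r/, so it lowers to [e]. /daxoizozeirab/ → daxoizozeerab.
Rule 4 (final devoicing): /b/ is a voiced stop in word-final position, so it devoices to [p]. /daxoizozeerab/ → daxoizozeerap.

daxoizozeerap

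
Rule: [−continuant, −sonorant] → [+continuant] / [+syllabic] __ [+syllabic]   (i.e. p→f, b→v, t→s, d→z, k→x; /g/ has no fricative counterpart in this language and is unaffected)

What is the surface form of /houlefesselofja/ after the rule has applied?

houlefesselofja

No segment of /houlefesselofja/ meets the structural description of the rule, so the form surfaces unchanged.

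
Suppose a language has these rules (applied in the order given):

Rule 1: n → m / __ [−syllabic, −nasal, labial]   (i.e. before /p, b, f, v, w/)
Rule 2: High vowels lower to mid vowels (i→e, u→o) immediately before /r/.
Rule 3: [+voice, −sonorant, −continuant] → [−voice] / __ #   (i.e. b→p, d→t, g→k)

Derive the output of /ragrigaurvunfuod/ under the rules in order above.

Rule 1 (nasal place assimilation): /n/ precedes the labial consonant /f/, so it assimilates in place to [m]. /ragrigaurvunfuod/ → ragrigaurvumfuod.
Rule 2 (pre-rhotic lowering): /u/ is a high vowel immediately before /r/, so it lowers to [o]. /ragrigaurvumfuod/ → ragrigaorvumfuod.
Rule 3 (final devoicing): /d/ is a voiced stop in word-final position, so it devoices to [t]. /ragrigaorvumfuod/ → ragrigaorvumfuot.

ragrigaorvumfuot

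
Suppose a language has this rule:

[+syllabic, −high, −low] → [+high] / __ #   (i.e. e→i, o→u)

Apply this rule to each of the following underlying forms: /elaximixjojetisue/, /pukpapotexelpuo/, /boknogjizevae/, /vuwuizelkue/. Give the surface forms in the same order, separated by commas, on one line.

/elaximixjojetisue/: /e/ is a mid vowel in word-final position, so it raises to [i]. → [elaximixjojetisui].
/pukpapotexelpuo/: /o/ is a mid vowel in word-final position, so it raises to [u]. → [pukpapotexelpuu].
/boknogjizevae/: /e/ is a mid vowel in word-final position, so it raises to [i]. → [boknogjizevai].
/vuwuizelkue/: /e/ is a mid vowel in word-final position, so it raises to [i]. → [vuwuizelkui].

elaximixjojetisui, pukpapotexelpuu, boknogjizevai, vuwuizelkui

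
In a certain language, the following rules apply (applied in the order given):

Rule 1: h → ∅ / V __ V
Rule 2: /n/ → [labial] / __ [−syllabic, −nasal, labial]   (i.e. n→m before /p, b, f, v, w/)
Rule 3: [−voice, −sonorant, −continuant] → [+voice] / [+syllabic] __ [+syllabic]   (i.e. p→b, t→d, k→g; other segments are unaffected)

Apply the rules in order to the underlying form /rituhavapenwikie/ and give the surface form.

Rule 1 (intervocalic h-deletion): /h/ occurs between vowels /u/ and /a/, so it deletes. /rituhavapenwikie/ → rituavapenwikie.
Rule 2 (nasal place assimilation): /n/ precedes the labial consonant /w/, so it assimilates in place to [m]. /rituavapenwikie/ → rituavapemwikie.
Rule 3 (intervocalic voicing): /t/ is a voiceless stop between vowels /i/ and /u/, so it voices to [d]. /p/ is a voiceless stop between vowels /a/ and /e/, so it voices to [b]. /k/ is a voiceless stop between vowels /i/ and /i/, so it voices to [g]. /rituavapemwikie/ → riduavabemwigie.

riduavabemwigie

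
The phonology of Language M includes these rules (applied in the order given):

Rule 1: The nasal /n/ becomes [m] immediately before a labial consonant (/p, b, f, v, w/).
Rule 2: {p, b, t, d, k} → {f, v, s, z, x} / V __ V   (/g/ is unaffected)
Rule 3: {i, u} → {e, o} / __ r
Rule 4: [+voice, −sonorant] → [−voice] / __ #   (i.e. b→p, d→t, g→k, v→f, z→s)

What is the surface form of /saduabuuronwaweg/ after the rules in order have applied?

sazuavuoromwawek

Rule 1 (nasal place assimilation): /n/ precedes the labial consonant /w/, so it assimilates in place to [m]. /saduabuuronwaweg/ → saduabuuromwaweg.
Rule 2 (intervocalic spirantization): /d/ is a stop between vowels /a/ and /u/, so it spirantizes to the fricative [z]. /b/ is a stop between vowels /a/ and /u/, so it spirantizes to the fricative [v]. /saduabuuromwaweg/ → sazuavuuromwaweg.
Rule 3 (pre-rhotic lowering): /u/ is a high vowel immediately before /r/, so it lowers to [o]. /sazuavuuromwaweg/ → sazuavuoromwaweg.
Rule 4 (final devoicing): /g/ is a voiced obstruent in word-final position, so it devoices to [k]. /sazuavuoromwaweg/ → sazuavuoromwawek.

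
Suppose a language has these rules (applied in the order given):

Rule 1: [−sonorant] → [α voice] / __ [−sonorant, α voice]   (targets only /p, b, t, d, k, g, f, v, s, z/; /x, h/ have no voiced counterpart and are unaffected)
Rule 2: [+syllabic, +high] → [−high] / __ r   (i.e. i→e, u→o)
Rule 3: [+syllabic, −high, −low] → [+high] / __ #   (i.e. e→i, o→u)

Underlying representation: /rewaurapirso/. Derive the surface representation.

Rule 1 (regressive voicing assimilation): no segment meets the environment; /rewaurapirso/ is unchanged.
Rule 2 (pre-rhotic lowering): /u/ is a high vowel immediately before /r/, so it lowers to [o]. /i/ is a high vowel immediately before /r/, so it lowers to [e]. /rewaurapirso/ → rewaoraperso.
Rule 3 (final vowel raising): /o/ is a mid vowel in word-final position, so it raises to [u]. /rewaoraperso/ → rewaorapersu.

rewaorapersu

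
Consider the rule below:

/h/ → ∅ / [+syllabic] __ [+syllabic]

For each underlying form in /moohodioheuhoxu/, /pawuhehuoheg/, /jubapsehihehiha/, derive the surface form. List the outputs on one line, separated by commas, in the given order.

mooodioeuoxu, pawueuoeg, jubapseieia

/moohodioheuhoxu/: /h/ occurs between vowels /o/ and /o/, so it deletes. /h/ occurs between vowels /o/ and /e/, so it deletes. /h/ occurs between vowels /u/ and /o/, so it deletes. → [mooodioeuoxu].
/pawuhehuoheg/: /h/ occurs between vowels /u/ and /e/, so it deletes. /h/ occurs between vowels /e/ and /u/, so it deletes. /h/ occurs between vowels /o/ and /e/, so it deletes. → [pawueuoeg].
/jubapsehihehiha/: /h/ occurs between vowels /e/ and /i/, so it deletes. /h/ occurs between vowels /i/ and /e/, so it deletes. /h/ occurs between vowels /e/ and /i/, so it deletes. /h/ occurs between vowels /i/ and /a/, so it deletes. → [jubapseieia].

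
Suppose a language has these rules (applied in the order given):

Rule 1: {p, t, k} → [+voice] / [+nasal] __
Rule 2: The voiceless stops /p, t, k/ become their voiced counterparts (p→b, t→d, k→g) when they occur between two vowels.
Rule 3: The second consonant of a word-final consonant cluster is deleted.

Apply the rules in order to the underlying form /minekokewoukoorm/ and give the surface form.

minegogewougoor

Rule 1 (post-nasal voicing): no segment meets the environment; /minekokewoukoorm/ is unchanged.
Rule 2 (intervocalic voicing): /k/ is a voiceless stop between vowels /e/ and /o/, so it voices to [g]. /k/ is a voiceless stop between vowels /o/ and /e/, so it voices to [g]. /k/ is a voiceless stop between vowels /u/ and /o/, so it voices to [g]. /minekokewoukoorm/ → minegogewougoorm.
Rule 3 (final cluster simplification): /m/ is the second consonant of a word-final cluster /rm/, so it deletes. /minegogewougoorm/ → minegogewougoor.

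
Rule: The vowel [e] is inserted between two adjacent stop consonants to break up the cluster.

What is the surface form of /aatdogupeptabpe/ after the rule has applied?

aatedogupepetabepe

/t/ and /d/ form a stop–stop cluster, so [e] is inserted between them.
/p/ and /t/ form a stop–stop cluster, so [e] is inserted between them.
/b/ and /p/ form a stop–stop cluster, so [e] is inserted between them.
Surface form: [aatedogupepetabepe].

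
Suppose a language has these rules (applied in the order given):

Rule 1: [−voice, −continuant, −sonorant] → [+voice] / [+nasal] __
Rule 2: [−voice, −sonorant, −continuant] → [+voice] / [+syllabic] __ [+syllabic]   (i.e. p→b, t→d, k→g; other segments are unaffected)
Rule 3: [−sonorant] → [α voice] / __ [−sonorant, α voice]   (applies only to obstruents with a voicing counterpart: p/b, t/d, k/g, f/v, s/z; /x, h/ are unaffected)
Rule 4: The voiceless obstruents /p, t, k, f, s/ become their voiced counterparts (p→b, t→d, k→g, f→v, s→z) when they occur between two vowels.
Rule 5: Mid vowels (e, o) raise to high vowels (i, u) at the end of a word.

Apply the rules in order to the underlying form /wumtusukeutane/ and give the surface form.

wumduzugeudani

Rule 1 (post-nasal voicing): /t/ is a voiceless stop immediately after the nasal /m/, so it voices to [d]. /wumtusukeutane/ → wumdusukeutane.
Rule 2 (intervocalic voicing): /k/ is a voiceless stop between vowels /u/ and /e/, so it voices to [g]. /t/ is a voiceless stop between vowels /u/ and /a/, so it voices to [d]. /wumdusukeutane/ → wumdusugeudane.
Rule 3 (regressive voicing assimilation): no segment meets the environment; /wumdusugeudane/ is unchanged.
Rule 4 (intervocalic voicing): /s/ is a voiceless obstruent between vowels /u/ and /u/, so it voices to [z]. /wumdusugeudane/ → wumduzugeudane.
Rule 5 (final vowel raising): /e/ is a mid vowel in word-final position, so it raises to [i]. /wumduzugeudane/ → wumduzugeudani.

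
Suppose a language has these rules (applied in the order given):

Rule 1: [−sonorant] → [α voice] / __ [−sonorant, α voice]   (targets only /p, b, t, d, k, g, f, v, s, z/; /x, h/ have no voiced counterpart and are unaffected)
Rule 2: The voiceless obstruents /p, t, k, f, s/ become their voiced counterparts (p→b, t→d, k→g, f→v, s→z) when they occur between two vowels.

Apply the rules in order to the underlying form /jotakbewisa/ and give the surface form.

jodagbewiza

Rule 1 (regressive voicing assimilation): /k/ precedes the voiced obstruent /b/, so it voices to [g] by assimilation. /jotakbewisa/ → jotagbewisa.
Rule 2 (intervocalic voicing): /t/ is a voiceless obstruent between vowels /o/ and /a/, so it voices to [d]. /s/ is a voiceless obstruent between vowels /i/ and /a/, so it voices to [z]. /jotagbewisa/ → jodagbewiza.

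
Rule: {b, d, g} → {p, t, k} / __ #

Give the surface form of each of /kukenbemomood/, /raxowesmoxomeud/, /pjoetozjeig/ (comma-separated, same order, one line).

/kukenbemomood/: /d/ is a voiced stop in word-final position, so it devoices to [t]. → [kukenbemomoot].
/raxowesmoxomeud/: /d/ is a voiced stop in word-final position, so it devoices to [t]. → [raxowesmoxomeut].
/pjoetozjeig/: /g/ is a voiced stop in word-final position, so it devoices to [k]. → [pjoetozjeik].

kukenbemomoot, raxowesmoxomeut, pjoetozjeik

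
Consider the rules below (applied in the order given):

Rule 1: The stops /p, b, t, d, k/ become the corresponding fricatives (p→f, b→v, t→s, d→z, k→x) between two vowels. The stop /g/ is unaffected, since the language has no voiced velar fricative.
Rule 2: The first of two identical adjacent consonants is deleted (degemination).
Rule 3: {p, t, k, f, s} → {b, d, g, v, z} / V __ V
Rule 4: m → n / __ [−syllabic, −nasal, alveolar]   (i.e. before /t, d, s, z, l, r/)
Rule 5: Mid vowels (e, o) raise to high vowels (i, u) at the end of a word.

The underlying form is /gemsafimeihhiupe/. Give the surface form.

Rule 1 (intervocalic spirantization): /p/ is a stop between vowels /u/ and /e/, so it spirantizes to the fricative [f]. /gemsafimeihhiupe/ → gemsafimeihhiufe.
Rule 2 (degemination): /hh/ is a geminate; the first /h/ deletes. /gemsafimeihhiufe/ → gemsafimeihiufe.
Rule 3 (intervocalic voicing): /f/ is a voiceless obstruent between vowels /a/ and /i/, so it voices to [v]. /f/ is a voiceless obstruent between vowels /u/ and /e/, so it voices to [v]. /gemsafimeihiufe/ → gemsavimeihiuve.
Rule 4 (nasal place assimilation): /m/ precedes the alveolar consonant /s/, so it assimilates in place to [n]. /gemsavimeihiuve/ → gensavimeihiuve.
Rule 5 (final vowel raising): /e/ is a mid vowel in word-final position, so it raises to [i]. /gensavimeihiuve/ → gensavimeihiuvi.

gensavimeihiuvi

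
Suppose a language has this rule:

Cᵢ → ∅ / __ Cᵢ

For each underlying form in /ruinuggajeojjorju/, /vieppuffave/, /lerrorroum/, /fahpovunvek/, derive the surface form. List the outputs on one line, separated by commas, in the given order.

/ruinuggajeojjorju/: /gg/ is a geminate; the first /g/ deletes. /jj/ is a geminate; the first /j/ deletes. → [ruinugajeojorju].
/vieppuffave/: /pp/ is a geminate; the first /p/ deletes. /ff/ is a geminate; the first /f/ deletes. → [viepufave].
/lerrorroum/: /rr/ is a geminate; the first /r/ deletes. /rr/ is a geminate; the first /r/ deletes. → [leroroum].
/fahpovunvek/: the rule's environment is not met; surfaces unchanged as [fahpovunvek].

ruinugajeojorju, viepufave, leroroum, fahpovunvek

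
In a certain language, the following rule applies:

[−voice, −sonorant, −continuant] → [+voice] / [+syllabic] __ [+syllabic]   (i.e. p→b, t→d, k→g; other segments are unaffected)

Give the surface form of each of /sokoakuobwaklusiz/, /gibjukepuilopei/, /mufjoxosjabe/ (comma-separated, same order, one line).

sogoaguobwaklusiz, gibjugebuilobei, mufjoxosjabe

/sokoakuobwaklusiz/: /k/ is a voiceless stop between vowels /o/ and /o/, so it voices to [g]. /k/ is a voiceless stop between vowels /a/ and /u/, so it voices to [g]. → [sogoaguobwaklusiz].
/gibjukepuilopei/: /k/ is a voiceless stop between vowels /u/ and /e/, so it voices to [g]. /p/ is a voiceless stop between vowels /e/ and /u/, so it voices to [b]. /p/ is a voiceless stop between vowels /o/ and /e/, so it voices to [b]. → [gibjugebuilobei].
/mufjoxosjabe/: the rule's environment is not met; surfaces unchanged as [mufjoxosjabe].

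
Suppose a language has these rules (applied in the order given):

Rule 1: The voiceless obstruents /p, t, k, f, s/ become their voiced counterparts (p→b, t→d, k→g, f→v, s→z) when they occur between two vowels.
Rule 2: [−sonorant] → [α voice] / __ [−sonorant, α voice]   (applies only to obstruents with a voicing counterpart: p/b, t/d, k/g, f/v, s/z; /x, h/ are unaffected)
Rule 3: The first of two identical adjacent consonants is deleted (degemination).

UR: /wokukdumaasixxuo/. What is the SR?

Rule 1 (intervocalic voicing): /k/ is a voiceless obstruent between vowels /o/ and /u/, so it voices to [g]. /s/ is a voiceless obstruent between vowels /a/ and /i/, so it voices to [z]. /wokukdumaasixxuo/ → wogukdumaazixxuo.
Rule 2 (regressive voicing assimilation): /k/ precedes the voiced obstruent /d/, so it voices to [g] by assimilation. /wogukdumaazixxuo/ → wogugdumaazixxuo.
Rule 3 (degemination): /xx/ is a geminate; the first /x/ deletes. /wogugdumaazixxuo/ → wogugdumaazixuo.

wogugdumaazixuo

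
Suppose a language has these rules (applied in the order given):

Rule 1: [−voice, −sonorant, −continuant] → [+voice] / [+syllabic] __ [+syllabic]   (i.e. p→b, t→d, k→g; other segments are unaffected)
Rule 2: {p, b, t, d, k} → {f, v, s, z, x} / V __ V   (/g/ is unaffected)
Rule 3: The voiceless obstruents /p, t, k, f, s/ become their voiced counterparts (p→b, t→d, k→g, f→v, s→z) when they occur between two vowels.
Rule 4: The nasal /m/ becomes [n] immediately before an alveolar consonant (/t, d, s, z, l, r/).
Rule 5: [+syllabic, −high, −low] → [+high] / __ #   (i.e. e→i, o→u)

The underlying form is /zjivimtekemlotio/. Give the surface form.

Rule 1 (intervocalic voicing): /k/ is a voiceless stop between vowels /e/ and /e/, so it voices to [g]. /t/ is a voiceless stop between vowels /o/ and /i/, so it voices to [d]. /zjivimtekemlotio/ → zjivimtegemlodio.
Rule 2 (intervocalic spirantization): /d/ is a stop between vowels /o/ and /i/, so it spirantizes to the fricative [z]. /zjivimtegemlodio/ → zjivimtegemlozio.
Rule 3 (intervocalic voicing): no segment meets the environment; /zjivimtegemlozio/ is unchanged.
Rule 4 (nasal place assimilation): /m/ precedes the alveolar consonant /t/, so it assimilates in place to [n]. /m/ precedes the alveolar consonant /l/, so it assimilates in place to [n]. /zjivimtegemlozio/ → zjivintegenlozio.
Rule 5 (final vowel raising): /o/ is a mid vowel in word-final position, so it raises to [u]. /zjivintegenlozio/ → zjivintegenloziu.

zjivintegenloziu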